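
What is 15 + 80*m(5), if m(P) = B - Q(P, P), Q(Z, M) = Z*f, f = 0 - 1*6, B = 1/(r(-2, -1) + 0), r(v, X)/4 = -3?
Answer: 7225/3 ≈ 2408.3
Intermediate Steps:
r(v, X) = -12 (r(v, X) = 4*(-3) = -12)
B = -1/12 (B = 1/(-12 + 0) = 1/(-12) = -1/12 ≈ -0.083333)
f = -6 (f = 0 - 6 = -6)
Q(Z, M) = -6*Z (Q(Z, M) = Z*(-6) = -6*Z)
m(P) = -1/12 + 6*P (m(P) = -1/12 - (-6)*P = -1/12 + 6*P)
15 + 80*m(5) = 15 + 80*(-1/12 + 6*5) = 15 + 80*(-1/12 + 30) = 15 + 80*(359/12) = 15 + 7180/3 = 7225/3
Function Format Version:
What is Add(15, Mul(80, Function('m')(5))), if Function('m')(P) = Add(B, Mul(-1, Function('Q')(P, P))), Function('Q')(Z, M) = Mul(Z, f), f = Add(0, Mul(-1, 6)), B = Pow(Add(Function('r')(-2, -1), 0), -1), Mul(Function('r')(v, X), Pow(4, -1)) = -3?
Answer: Rational(7225, 3) ≈ 2408.3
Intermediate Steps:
Function('r')(v, X) = -12 (Function('r')(v, X) = Mul(4, -3) = -12)
B = Rational(-1, 12) (B = Pow(Add(-12, 0), -1) = Pow(-12, -1) = Rational(-1, 12) ≈ -0.083333)
f = -6 (f = Add(0, -6) = -6)
Function('Q')(Z, M) = Mul(-6, Z) (Function('Q')(Z, M) = Mul(Z, -6) = Mul(-6, Z))
Function('m')(P) = Add(Rational(-1, 12), Mul(6, P)) (Function('m')(P) = Add(Rational(-1, 12), Mul(-1, Mul(-6, P))) = Add(Rational(-1, 12), Mul(6, P)))
Add(15, Mul(80, Function('m')(5))) = Add(15, Mul(80, Add(Rational(-1, 12), Mul(6, 5)))) = Add(15, Mul(80, Add(Rational(-1, 12), 30))) = Add(15, Mul(80, Rational(359, 12))) = Add(15, Rational(7180, 3)) = Rational(7225, 3)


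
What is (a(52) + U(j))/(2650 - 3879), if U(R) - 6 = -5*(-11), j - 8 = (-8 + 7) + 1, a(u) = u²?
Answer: -2765/1229 ≈ -2.2498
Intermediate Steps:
j = 8 (j = 8 + ((-8 + 7) + 1) = 8 + (-1 + 1) = 8 + 0 = 8)
U(R) = 61 (U(R) = 6 - 5*(-11) = 6 + 55 = 61)
(a(52) + U(j))/(2650 - 3879) = (52² + 61)/(2650 - 3879) = (2704 + 61)/(-1229) = 2765*(-1/1229) = -2765/1229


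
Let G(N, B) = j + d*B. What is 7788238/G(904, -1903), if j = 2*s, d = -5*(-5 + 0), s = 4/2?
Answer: -7788238/47571 ≈ -163.72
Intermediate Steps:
s = 2 (s = 4*(½) = 2)
d = 25 (d = -5*(-5) = 25)
j = 4 (j = 2*2 = 4)
G(N, B) = 4 + 25*B
7788238/G(904, -1903) = 7788238/(4 + 25*(-1903)) = 7788238/(4 - 47575) = 7788238/(-47571) = 7788238*(-1/47571) = -7788238/47571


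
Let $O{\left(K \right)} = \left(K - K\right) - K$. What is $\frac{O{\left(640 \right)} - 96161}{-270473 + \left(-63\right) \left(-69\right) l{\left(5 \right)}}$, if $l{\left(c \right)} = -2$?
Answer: $\frac{96801}{279167} \approx 0.34675$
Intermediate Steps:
$O{\left(K \right)} = - K$ ($O{\left(K \right)} = 0 - K = - K$)
$\frac{O{\left(640 \right)} - 96161}{-270473 + \left(-63\right) \left(-69\right) l{\left(5 \right)}} = \frac{\left(-1\right) 640 - 96161}{-270473 + \left(-63\right) \left(-69\right) \left(-2\right)} = \frac{-640 - 96161}{-270473 + 4347 \left(-2\right)} = - \frac{96801}{-270473 - 8694} = - \frac{96801}{-279167} = \left(-96801\right) \left(- \frac{1}{279167}\right) = \frac{96801}{279167}$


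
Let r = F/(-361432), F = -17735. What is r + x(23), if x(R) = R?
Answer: 8330671/361432 ≈ 23.049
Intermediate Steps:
r = 17735/361432 (r = -17735/(-361432) = -17735*(-1/361432) = 17735/361432 ≈ 0.049069)
r + x(23) = 17735/361432 + 23 = 8330671/361432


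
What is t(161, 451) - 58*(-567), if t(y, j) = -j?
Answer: 32435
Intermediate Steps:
t(161, 451) - 58*(-567) = -1*451 - 58*(-567) = -451 - 1*(-32886) = -451 + 32886 = 32435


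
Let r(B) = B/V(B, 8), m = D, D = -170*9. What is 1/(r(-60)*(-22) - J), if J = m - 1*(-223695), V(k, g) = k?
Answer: -1/222187 ≈ -4.5007e-6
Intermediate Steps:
D = -1530
m = -1530
r(B) = 1 (r(B) = B/B = 1)
J = 222165 (J = -1530 - 1*(-223695) = -1530 + 223695 = 222165)
1/(r(-60)*(-22) - J) = 1/(1*(-22) - 1*222165) = 1/(-22 - 222165) = 1/(-222187) = -1/222187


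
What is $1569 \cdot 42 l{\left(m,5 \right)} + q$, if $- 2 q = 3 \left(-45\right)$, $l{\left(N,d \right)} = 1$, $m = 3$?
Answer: $\frac{131931}{2} \approx 65966.0$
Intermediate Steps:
$q = \frac{135}{2}$ ($q = - \frac{3 \left(-45\right)}{2} = \left(- \frac{1}{2}\right) \left(-135\right) = \frac{135}{2} \approx 67.5$)
$1569 \cdot 42 l{\left(m,5 \right)} + q = 1569 \cdot 42 \cdot 1 + \frac{135}{2} = 1569 \cdot 42 + \frac{135}{2} = 65898 + \frac{135}{2} = \frac{131931}{2}$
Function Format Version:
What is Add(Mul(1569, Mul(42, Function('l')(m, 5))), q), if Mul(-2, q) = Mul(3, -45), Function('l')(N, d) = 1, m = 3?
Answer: Rational(131931, 2) ≈ 65966.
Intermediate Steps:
q = Rational(135, 2) (q = Mul(Rational(-1, 2), Mul(3, -45)) = Mul(Rational(-1, 2), -135) = Rational(135, 2) ≈ 67.500)
Add(Mul(1569, Mul(42, Function('l')(m, 5))), q) = Add(Mul(1569, Mul(42, 1)), Rational(135, 2)) = Add(Mul(1569, 42), Rational(135, 2)) = Add(65898, Rational(135, 2)) = Rational(131931, 2)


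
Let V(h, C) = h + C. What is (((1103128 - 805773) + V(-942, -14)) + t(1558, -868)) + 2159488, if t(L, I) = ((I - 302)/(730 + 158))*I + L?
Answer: 90967780/37 ≈ 2.4586e+6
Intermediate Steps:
V(h, C) = C + h
t(L, I) = L + I*(-151/444 + I/888) (t(L, I) = ((-302 + I)/888)*I + L = ((-302 + I)*(1/888))*I + L = (-151/444 + I/888)*I + L = I*(-151/444 + I/888) + L = L + I*(-151/444 + I/888))
(((1103128 - 805773) + V(-942, -14)) + t(1558, -868)) + 2159488 = (((1103128 - 805773) + (-14 - 942)) + (1558 - 151/444*(-868) + (1/888)*(-868)²)) + 2159488 = ((297355 - 956) + (1558 + 32767/111 + (1/888)*753424)) + 2159488 = (296399 + (1558 + 32767/111 + 94178/111)) + 2159488 = (296399 + 99961/37) + 2159488 = 11066724/37 + 2159488 = 90967780/37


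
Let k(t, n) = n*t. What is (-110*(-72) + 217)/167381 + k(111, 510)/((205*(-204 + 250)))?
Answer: 955217032/157840283 ≈ 6.0518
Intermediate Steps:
(-110*(-72) + 217)/167381 + k(111, 510)/((205*(-204 + 250))) = (-110*(-72) + 217)/167381 + (510*111)/((205*(-204 + 250))) = (7920 + 217)*(1/167381) + 56610/((205*46)) = 8137*(1/167381) + 56610/9430 = 8137/167381 + 56610*(1/9430) = 8137/167381 + 5661/943 = 955217032/157840283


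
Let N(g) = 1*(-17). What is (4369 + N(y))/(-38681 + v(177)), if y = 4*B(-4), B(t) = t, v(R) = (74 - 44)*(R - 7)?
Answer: -4352/33581 ≈ -0.12960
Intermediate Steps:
v(R) = -210 + 30*R (v(R) = 30*(-7 + R) = -210 + 30*R)
y = -16 (y = 4*(-4) = -16)
N(g) = -17
(4369 + N(y))/(-38681 + v(177)) = (4369 - 17)/(-38681 + (-210 + 30*177)) = 4352/(-38681 + (-210 + 5310)) = 4352/(-38681 + 5100) = 4352/(-33581) = 4352*(-1/33581) = -4352/33581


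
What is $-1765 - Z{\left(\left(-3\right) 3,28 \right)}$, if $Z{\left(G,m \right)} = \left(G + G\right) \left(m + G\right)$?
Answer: $-1423$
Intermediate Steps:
$Z{\left(G,m \right)} = 2 G \left(G + m\right)$
$-1765 - Z{\left(\left(-3\right) 3,28 \right)} = -1765 - 2 \left(\left(-3\right) 3\right) \left(\left(-3\right) 3 + 28\right) = -1765 - 2 \left(-9\right) \left(-9 + 28\right) = -1765 - 2 \left(-9\right) 19 = -1765 - -342 = -1765 + 342 = -1423$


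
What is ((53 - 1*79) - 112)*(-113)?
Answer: 15594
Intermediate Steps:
((53 - 1*79) - 112)*(-113) = ((53 - 79) - 112)*(-113) = (-26 - 112)*(-113) = -138*(-113) = 15594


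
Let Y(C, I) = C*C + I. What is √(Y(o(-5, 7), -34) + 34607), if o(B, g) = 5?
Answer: √34598 ≈ 186.01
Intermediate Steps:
Y(C, I) = I + C² (Y(C, I) = C² + I = I + C²)
√(Y(o(-5, 7), -34) + 34607) = √((-34 + 5²) + 34607) = √((-34 + 25) + 34607) = √(-9 + 34607) = √34598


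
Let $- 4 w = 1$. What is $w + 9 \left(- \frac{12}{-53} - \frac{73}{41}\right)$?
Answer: $- \frac{123745}{8692} \approx -14.237$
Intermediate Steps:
$w = - \frac{1}{4}$ ($w = \left(- \frac{1}{4}\right) 1 = - \frac{1}{4} \approx -0.25$)
$w + 9 \left(- \frac{12}{-53} - \frac{73}{41}\right) = - \frac{1}{4} + 9 \left(- \frac{12}{-53} - \frac{73}{41}\right) = - \frac{1}{4} + 9 \left(\left(-12\right) \left(- \frac{1}{53}\right) - \frac{73}{41}\right) = - \frac{1}{4} + 9 \left(\frac{12}{53} - \frac{73}{41}\right) = - \frac{1}{4} + 9 \left(- \frac{3377}{2173}\right) = - \frac{1}{4} - \frac{30393}{2173} = - \frac{123745}{8692}$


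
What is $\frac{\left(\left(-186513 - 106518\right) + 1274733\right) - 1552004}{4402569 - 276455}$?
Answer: $- \frac{285151}{2063057} \approx -0.13822$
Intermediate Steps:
$\frac{\left(\left(-186513 - 106518\right) + 1274733\right) - 1552004}{4402569 - 276455} = \frac{\left(-293031 + 1274733\right) - 1552004}{4126114} = \left(981702 - 1552004\right) \frac{1}{4126114} = \left(-570302\right) \frac{1}{4126114} = - \frac{285151}{2063057}$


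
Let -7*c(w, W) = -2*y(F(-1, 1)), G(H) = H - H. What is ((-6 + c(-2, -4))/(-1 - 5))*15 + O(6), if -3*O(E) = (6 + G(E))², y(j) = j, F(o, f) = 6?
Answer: -9/7 ≈ -1.2857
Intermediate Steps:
G(H) = 0
c(w, W) = 12/7 (c(w, W) = -(-2)*6/7 = -⅐*(-12) = 12/7)
O(E) = -12 (O(E) = -(6 + 0)²/3 = -⅓*6² = -⅓*36 = -12)
((-6 + c(-2, -4))/(-1 - 5))*15 + O(6) = ((-6 + 12/7)/(-1 - 5))*15 - 12 = -30/7/(-6)*15 - 12 = -30/7*(-⅙)*15 - 12 = (5/7)*15 - 12 = 75/7 - 12 = -9/7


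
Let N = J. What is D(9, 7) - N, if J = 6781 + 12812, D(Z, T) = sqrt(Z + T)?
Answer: -19589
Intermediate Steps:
D(Z, T) = sqrt(T + Z)
J = 19593
N = 19593
D(9, 7) - N = sqrt(7 + 9) - 1*19593 = sqrt(16) - 19593 = 4 - 19593 = -19589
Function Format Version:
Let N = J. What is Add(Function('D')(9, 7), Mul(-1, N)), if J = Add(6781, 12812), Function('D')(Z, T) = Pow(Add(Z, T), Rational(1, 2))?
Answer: -19589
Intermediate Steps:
Function('D')(Z, T) = Pow(Add(T, Z), Rational(1, 2))
J = 19593
N = 19593
Add(Function('D')(9, 7), Mul(-1, N)) = Add(Pow(Add(7, 9), Rational(1, 2)), Mul(-1, 19593)) = Add(Pow(16, Rational(1, 2)), -19593) = Add(4, -19593) = -19589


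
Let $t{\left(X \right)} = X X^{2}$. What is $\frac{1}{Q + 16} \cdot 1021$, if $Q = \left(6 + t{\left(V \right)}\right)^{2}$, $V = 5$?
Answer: $\frac{1021}{17177} \approx 0.05944$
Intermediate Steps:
$t{\left(X \right)} = X^{3}$
$Q = 17161$ ($Q = \left(6 + 5^{3}\right)^{2} = \left(6 + 125\right)^{2} = 131^{2} = 17161$)
$\frac{1}{Q + 16} \cdot 1021 = \frac{1}{17161 + 16} \cdot 1021 = \frac{1}{17177} \cdot 1021 = \frac{1021}{17177}$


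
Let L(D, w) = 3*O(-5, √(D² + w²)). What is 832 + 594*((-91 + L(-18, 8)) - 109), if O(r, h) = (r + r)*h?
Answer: -117968 - 35640*√97 ≈ -4.6898e+5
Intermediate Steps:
O(r, h) = 2*h*r (O(r, h) = (2*r)*h = 2*h*r)
L(D, w) = -30*√(D² + w²) (L(D, w) = 3*(2*√(D² + w²)*(-5)) = 3*(-10*√(D² + w²)) = -30*√(D² + w²))
832 + 594*((-91 + L(-18, 8)) - 109) = 832 + 594*((-91 - 30*√((-18)² + 8²)) - 109) = 832 + 594*((-91 - 30*√(324 + 64)) - 109) = 832 + 594*((-91 - 60*√97) - 109) = 832 + 594*(-200 - 60*√97) = 832 + (-118800 - 35640*√97) = -117968 - 35640*√97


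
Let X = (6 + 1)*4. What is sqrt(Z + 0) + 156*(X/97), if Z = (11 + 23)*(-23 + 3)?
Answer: 4368/97 + 2*I*sqrt(170) ≈ 45.031 + 26.077*I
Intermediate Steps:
Z = -680 (Z = 34*(-20) = -680)
X = 28 (X = 7*4 = 28)
sqrt(Z + 0) + 156*(X/97) = sqrt(-680 + 0) + 156*(28/97) = sqrt(-680) + 156*(28*(1/97)) = 2*I*sqrt(170) + 156*(28/97) = 2*I*sqrt(170) + 4368/97 = 4368/97 + 2*I*sqrt(170)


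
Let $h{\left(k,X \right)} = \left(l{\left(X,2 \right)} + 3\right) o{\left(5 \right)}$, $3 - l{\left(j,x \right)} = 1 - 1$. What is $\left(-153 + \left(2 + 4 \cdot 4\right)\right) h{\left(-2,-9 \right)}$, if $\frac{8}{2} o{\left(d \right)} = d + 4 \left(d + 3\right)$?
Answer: $- \frac{14985}{2} \approx -7492.5$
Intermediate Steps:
$o{\left(d \right)} = 3 + \frac{5 d}{4}$ ($o{\left(d \right)} = \frac{d + 4 \left(d + 3\right)}{4} = \frac{d + 4 \left(3 + d\right)}{4} = \frac{d + \left(12 + 4 d\right)}{4} = \frac{12 + 5 d}{4} = 3 + \frac{5 d}{4}$)
$l{\left(j,x \right)} = 3$ ($l{\left(j,x \right)} = 3 - \left(1 - 1\right) = 3 - 0 = 3 + 0 = 3$)
$h{\left(k,X \right)} = \frac{111}{2}$ ($h{\left(k,X \right)} = \left(3 + 3\right) \left(3 + \frac{5}{4} \cdot 5\right) = 6 \left(3 + \frac{25}{4}\right) = 6 \cdot \frac{37}{4} = \frac{111}{2}$)
$\left(-153 + \left(2 + 4 \cdot 4\right)\right) h{\left(-2,-9 \right)} = \left(-153 + \left(2 + 4 \cdot 4\right)\right) \frac{111}{2} = \left(-153 + \left(2 + 16\right)\right) \frac{111}{2} = \left(-153 + 18\right) \frac{111}{2} = \left(-135\right) \frac{111}{2} = - \frac{14985}{2}$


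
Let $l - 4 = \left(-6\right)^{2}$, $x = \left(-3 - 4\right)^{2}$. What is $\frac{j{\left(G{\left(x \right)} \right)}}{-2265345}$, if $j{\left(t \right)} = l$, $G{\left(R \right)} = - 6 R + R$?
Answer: $- \frac{8}{453069} \approx -1.7657 \cdot 10^{-5}$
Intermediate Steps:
$x = 49$ ($x = \left(-7\right)^{2} = 49$)
$G{\left(R \right)} = - 5 R$
$l = 40$ ($l = 4 + \left(-6\right)^{2} = 4 + 36 = 40$)
$j{\left(t \right)} = 40$
$\frac{j{\left(G{\left(x \right)} \right)}}{-2265345} = \frac{40}{-2265345} = 40 \left(- \frac{1}{2265345}\right) = - \frac{8}{453069}$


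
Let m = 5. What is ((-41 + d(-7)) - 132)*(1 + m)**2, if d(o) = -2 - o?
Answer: -6048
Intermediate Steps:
((-41 + d(-7)) - 132)*(1 + m)**2 = ((-41 + (-2 - 1*(-7))) - 132)*(1 + 5)**2 = ((-41 + (-2 + 7)) - 132)*6**2 = ((-41 + 5) - 132)*36 = (-36 - 132)*36 = -168*36 = -6048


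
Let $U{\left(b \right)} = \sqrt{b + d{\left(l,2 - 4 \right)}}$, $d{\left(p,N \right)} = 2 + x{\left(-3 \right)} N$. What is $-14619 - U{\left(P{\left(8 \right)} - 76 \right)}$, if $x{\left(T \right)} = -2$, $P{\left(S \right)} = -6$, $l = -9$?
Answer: $-14619 - 2 i \sqrt{19} \approx -14619.0 - 8.7178 i$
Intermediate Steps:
$d{\left(p,N \right)} = 2 - 2 N$
$U{\left(b \right)} = \sqrt{6 + b}$ ($U{\left(b \right)} = \sqrt{b - \left(-2 + 2 \left(2 - 4\right)\right)} = \sqrt{b + \left(2 - -4\right)} = \sqrt{b + \left(2 + 4\right)} = \sqrt{b + 6} = \sqrt{6 + b}$)
$-14619 - U{\left(P{\left(8 \right)} - 76 \right)} = -14619 - \sqrt{6 - 82} = -14619 - \sqrt{-76} = -14619 - 2 i \sqrt{19}$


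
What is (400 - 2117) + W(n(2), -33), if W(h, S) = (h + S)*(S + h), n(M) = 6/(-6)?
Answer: -561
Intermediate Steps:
n(M) = -1 (n(M) = 6*(-⅙) = -1)
W(h, S) = (S + h)² (W(h, S) = (S + h)*(S + h) = (S + h)²)
(400 - 2117) + W(n(2), -33) = (400 - 2117) + (-33 - 1)² = -1717 + (-34)² = -1717 + 1156 = -561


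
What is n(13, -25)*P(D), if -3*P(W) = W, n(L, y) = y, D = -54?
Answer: -450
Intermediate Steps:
P(W) = -W/3
n(13, -25)*P(D) = -(-25)*(-54)/3 = -25*18 = -450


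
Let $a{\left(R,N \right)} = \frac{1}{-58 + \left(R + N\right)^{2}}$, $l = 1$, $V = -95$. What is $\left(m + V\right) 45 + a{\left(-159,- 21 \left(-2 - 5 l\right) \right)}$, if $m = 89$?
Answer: $- \frac{23219}{86} \approx -269.99$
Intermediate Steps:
$a{\left(R,N \right)} = \frac{1}{-58 + \left(N + R\right)^{2}}$
$\left(m + V\right) 45 + a{\left(-159,- 21 \left(-2 - 5 l\right) \right)} = \left(89 - 95\right) 45 + \frac{1}{-58 + \left(- 21 \left(-2 - 5\right) - 159\right)^{2}} = \left(-6\right) 45 + \frac{1}{-58 + \left(- 21 \left(-2 - 5\right) - 159\right)^{2}} = -270 + \frac{1}{-58 + \left(\left(-21\right) \left(-7\right) - 159\right)^{2}} = -270 + \frac{1}{-58 + \left(147 - 159\right)^{2}} = -270 + \frac{1}{-58 + \left(-12\right)^{2}} = -270 + \frac{1}{-58 + 144} = -270 + \frac{1}{86} = - \frac{23219}{86}$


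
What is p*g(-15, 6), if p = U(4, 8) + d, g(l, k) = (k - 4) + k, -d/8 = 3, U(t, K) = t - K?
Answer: -224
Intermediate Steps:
d = -24 (d = -8*3 = -24)
g(l, k) = -4 + 2*k (g(l, k) = (-4 + k) + k = -4 + 2*k)
p = -28 (p = (4 - 1*8) - 24 = (4 - 8) - 24 = -4 - 24 = -28)
p*g(-15, 6) = -28*(-4 + 2*6) = -28*(-4 + 12) = -28*8 = -224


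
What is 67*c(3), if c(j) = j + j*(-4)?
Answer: -603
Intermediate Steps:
c(j) = -3*j (c(j) = j - 4*j = -3*j)
67*c(3) = 67*(-3*3) = 67*(-9) = -603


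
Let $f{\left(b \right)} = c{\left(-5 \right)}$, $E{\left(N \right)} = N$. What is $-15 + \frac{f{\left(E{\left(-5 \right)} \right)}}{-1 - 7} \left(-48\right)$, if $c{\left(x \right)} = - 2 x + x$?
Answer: $15$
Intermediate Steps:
$c{\left(x \right)} = - x$
$f{\left(b \right)} = 5$ ($f{\left(b \right)} = \left(-1\right) \left(-5\right) = 5$)
$-15 + \frac{f{\left(E{\left(-5 \right)} \right)}}{-1 - 7} \left(-48\right) = -15 + \frac{5}{-1 - 7} \left(-48\right) = -15 + \frac{5}{-8} \left(-48\right) = -15 + 5 \left(- \frac{1}{8}\right) \left(-48\right) = -15 - -30 = -15 + 30 = 15$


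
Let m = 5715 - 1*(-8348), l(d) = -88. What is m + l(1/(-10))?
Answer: 13975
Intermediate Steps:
m = 14063 (m = 5715 + 8348 = 14063)
m + l(1/(-10)) = 14063 - 88 = 13975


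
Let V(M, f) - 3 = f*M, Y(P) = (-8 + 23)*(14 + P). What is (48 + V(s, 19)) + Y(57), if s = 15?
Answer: 1401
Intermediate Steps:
Y(P) = 210 + 15*P (Y(P) = 15*(14 + P) = 210 + 15*P)
V(M, f) = 3 + M*f (V(M, f) = 3 + f*M = 3 + M*f)
(48 + V(s, 19)) + Y(57) = (48 + (3 + 15*19)) + (210 + 15*57) = (48 + (3 + 285)) + (210 + 855) = (48 + 288) + 1065 = 336 + 1065 = 1401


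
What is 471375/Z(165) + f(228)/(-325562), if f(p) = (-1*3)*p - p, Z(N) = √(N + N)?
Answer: 456/162781 + 31425*√330/22 ≈ 25948.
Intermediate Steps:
Z(N) = √2*√N (Z(N) = √(2*N) = √2*√N)
f(p) = -4*p (f(p) = -3*p - p = -4*p)
471375/Z(165) + f(228)/(-325562) = 471375/((√2*√165)) - 4*228/(-325562) = 471375/(√330) - 912*(-1/325562) = 471375*(√330/330) + 456/162781 = 31425*√330/22 + 456/162781 = 456/162781 + 31425*√330/22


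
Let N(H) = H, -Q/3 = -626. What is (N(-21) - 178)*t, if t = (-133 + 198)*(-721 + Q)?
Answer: -14965795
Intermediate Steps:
Q = 1878 (Q = -3*(-626) = 1878)
t = 75205 (t = (-133 + 198)*(-721 + 1878) = 65*1157 = 75205)
(N(-21) - 178)*t = (-21 - 178)*75205 = -199*75205 = -14965795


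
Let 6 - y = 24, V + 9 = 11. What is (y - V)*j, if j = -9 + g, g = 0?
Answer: 180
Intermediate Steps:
V = 2 (V = -9 + 11 = 2)
y = -18 (y = 6 - 1*24 = 6 - 24 = -18)
j = -9 (j = -9 + 0 = -9)
(y - V)*j = (-18 - 1*2)*(-9) = (-18 - 2)*(-9) = -20*(-9) = 180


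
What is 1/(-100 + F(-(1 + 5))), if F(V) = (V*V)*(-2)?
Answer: -1/172 ≈ -0.0058140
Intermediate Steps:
F(V) = -2*V² (F(V) = V²*(-2) = -2*V²)
1/(-100 + F(-(1 + 5))) = 1/(-100 - 2*(1 + 5)²) = 1/(-100 - 2*(-1*6)²) = 1/(-100 - 2*(-6)²) = 1/(-100 - 2*36) = 1/(-100 - 72) = 1/(-172) = -1/172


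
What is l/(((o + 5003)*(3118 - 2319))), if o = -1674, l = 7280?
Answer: 7280/2659871 ≈ 0.0027370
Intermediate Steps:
l/(((o + 5003)*(3118 - 2319))) = 7280/(((-1674 + 5003)*(3118 - 2319))) = 7280/((3329*799)) = 7280/2659871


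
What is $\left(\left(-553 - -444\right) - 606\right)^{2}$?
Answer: $511225$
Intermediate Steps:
$\left(\left(-553 - -444\right) - 606\right)^{2} = \left(\left(-553 + 444\right) - 606\right)^{2} = \left(-109 - 606\right)^{2} = \left(-715\right)^{2} = 511225$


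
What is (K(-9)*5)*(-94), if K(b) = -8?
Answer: 3760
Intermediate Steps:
(K(-9)*5)*(-94) = -8*5*(-94) = -40*(-94) = 3760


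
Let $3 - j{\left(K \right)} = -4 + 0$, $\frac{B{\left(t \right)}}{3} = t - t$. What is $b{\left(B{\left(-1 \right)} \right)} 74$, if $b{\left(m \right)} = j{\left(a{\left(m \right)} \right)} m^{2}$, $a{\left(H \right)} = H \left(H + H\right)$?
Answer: $0$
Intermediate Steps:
$B{\left(t \right)} = 0$ ($B{\left(t \right)} = 3 \left(t - t\right) = 3 \cdot 0 = 0$)
$a{\left(H \right)} = 2 H^{2}$ ($a{\left(H \right)} = H 2 H = 2 H^{2}$)
$j{\left(K \right)} = 7$ ($j{\left(K \right)} = 3 - \left(-4 + 0\right) = 3 - -4 = 3 + 4 = 7$)
$b{\left(m \right)} = 7 m^{2}$
$b{\left(B{\left(-1 \right)} \right)} 74 = 7 \cdot 0^{2} \cdot 74 = 7 \cdot 0 \cdot 74 = 0 \cdot 74 = 0$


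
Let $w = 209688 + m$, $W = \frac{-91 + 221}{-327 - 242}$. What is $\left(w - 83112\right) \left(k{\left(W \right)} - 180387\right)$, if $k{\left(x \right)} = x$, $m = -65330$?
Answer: $- \frac{6286309834918}{569} \approx -1.1048 \cdot 10^{10}$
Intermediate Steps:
$W = - \frac{130}{569}$ ($W = \frac{130}{-569} = 130 \left(- \frac{1}{569}\right) = - \frac{130}{569} \approx -0.22847$)
$w = 144358$ ($w = 209688 - 65330 = 144358$)
$\left(w - 83112\right) \left(k{\left(W \right)} - 180387\right) = \left(144358 - 83112\right) \left(- \frac{130}{569} - 180387\right) = 61246 \left(- \frac{102640333}{569}\right) = - \frac{6286309834918}{569}$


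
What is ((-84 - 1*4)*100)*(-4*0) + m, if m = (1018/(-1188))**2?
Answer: 259081/352836 ≈ 0.73428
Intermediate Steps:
m = 259081/352836 (m = (1018*(-1/1188))**2 = (-509/594)**2 = 259081/352836 ≈ 0.73428)
((-84 - 1*4)*100)*(-4*0) + m = ((-84 - 1*4)*100)*(-4*0) + 259081/352836 = ((-84 - 4)*100)*0 + 259081/352836 = -88*100*0 + 259081/352836 = -8800*0 + 259081/352836 = 0 + 259081/352836 = 259081/352836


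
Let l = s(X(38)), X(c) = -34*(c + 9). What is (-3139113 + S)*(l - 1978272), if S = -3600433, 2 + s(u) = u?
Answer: 13343438418112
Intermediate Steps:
X(c) = -306 - 34*c (X(c) = -34*(9 + c) = -306 - 34*c)
s(u) = -2 + u
l = -1600 (l = -2 + (-306 - 34*38) = -2 + (-306 - 1292) = -2 - 1598 = -1600)
(-3139113 + S)*(l - 1978272) = (-3139113 - 3600433)*(-1600 - 1978272) = -6739546*(-1979872) = 13343438418112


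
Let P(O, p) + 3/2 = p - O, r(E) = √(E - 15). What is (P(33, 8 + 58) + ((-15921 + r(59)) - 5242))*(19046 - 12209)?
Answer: -288952131/2 + 13674*√11 ≈ -1.4443e+8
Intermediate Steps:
r(E) = √(-15 + E)
P(O, p) = -3/2 + p - O (P(O, p) = -3/2 + (p - O) = -3/2 + p - O)
(P(33, 8 + 58) + ((-15921 + r(59)) - 5242))*(19046 - 12209) = ((-3/2 + (8 + 58) - 1*33) + ((-15921 + √(-15 + 59)) - 5242))*(19046 - 12209) = ((-3/2 + 66 - 33) + ((-15921 + √44) - 5242))*6837 = (63/2 + ((-15921 + 2*√11) - 5242))*6837 = (63/2 + (-21163 + 2*√11))*6837 = (-42263/2 + 2*√11)*6837 = -288952131/2 + 13674*√11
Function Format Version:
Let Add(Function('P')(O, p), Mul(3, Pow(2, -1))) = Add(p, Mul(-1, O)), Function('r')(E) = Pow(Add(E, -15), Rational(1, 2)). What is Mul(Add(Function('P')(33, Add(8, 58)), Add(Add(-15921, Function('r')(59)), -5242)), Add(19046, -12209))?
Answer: Add(Rational(-288952131, 2), Mul(13674, Pow(11, Rational(1, 2)))) ≈ -1.4443e+8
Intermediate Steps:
Function('r')(E) = Pow(Add(-15, E), Rational(1, 2))
Function('P')(O, p) = Add(Rational(-3, 2), p, Mul(-1, O)) (Function('P')(O, p) = Add(Rational(-3, 2), Add(p, Mul(-1, O))) = Add(Rational(-3, 2), p, Mul(-1, O)))
Mul(Add(Function('P')(33, Add(8, 58)), Add(Add(-15921, Function('r')(59)), -5242)), Add(19046, -12209)) = Mul(Add(Add(Rational(-3, 2), Add(8, 58), Mul(-1, 33)), Add(Add(-15921, Pow(Add(-15, 59), Rational(1, 2))), -5242)), Add(19046, -12209)) = Mul(Add(Add(Rational(-3, 2), 66, -33), Add(Add(-15921, Pow(44, Rational(1, 2))), -5242)), 6837) = Mul(Add(Rational(63, 2), Add(Add(-15921, Mul(2, Pow(11, Rational(1, 2)))), -5242)), 6837) = Mul(Add(Rational(63, 2), Add(-21163, Mul(2, Pow(11, Rational(1, 2))))), 6837) = Mul(Add(Rational(-42263, 2), Mul(2, Pow(11, Rational(1, 2)))), 6837) = Add(Rational(-288952131, 2), Mul(13674, Pow(11, Rational(1, 2))))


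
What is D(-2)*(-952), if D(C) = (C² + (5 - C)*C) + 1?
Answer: 8568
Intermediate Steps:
D(C) = 1 + C² + C*(5 - C) (D(C) = (C² + C*(5 - C)) + 1 = 1 + C² + C*(5 - C))
D(-2)*(-952) = (1 + 5*(-2))*(-952) = (1 - 10)*(-952) = -9*(-952) = 8568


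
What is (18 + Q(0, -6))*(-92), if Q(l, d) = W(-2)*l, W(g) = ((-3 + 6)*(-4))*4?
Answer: -1656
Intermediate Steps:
W(g) = -48 (W(g) = (3*(-4))*4 = -12*4 = -48)
Q(l, d) = -48*l
(18 + Q(0, -6))*(-92) = (18 - 48*0)*(-92) = (18 + 0)*(-92) = 18*(-92) = -1656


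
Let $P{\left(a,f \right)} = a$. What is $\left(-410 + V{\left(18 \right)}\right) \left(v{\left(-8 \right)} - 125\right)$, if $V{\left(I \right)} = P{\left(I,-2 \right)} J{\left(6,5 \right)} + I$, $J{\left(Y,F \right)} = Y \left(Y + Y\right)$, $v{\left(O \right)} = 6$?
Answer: $-107576$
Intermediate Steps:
$J{\left(Y,F \right)} = 2 Y^{2}$ ($J{\left(Y,F \right)} = Y 2 Y = 2 Y^{2}$)
$V{\left(I \right)} = 73 I$ ($V{\left(I \right)} = I 2 \cdot 6^{2} + I = I 2 \cdot 36 + I = I 72 + I = 72 I + I = 73 I$)
$\left(-410 + V{\left(18 \right)}\right) \left(v{\left(-8 \right)} - 125\right) = \left(-410 + 73 \cdot 18\right) \left(6 - 125\right) = \left(-410 + 1314\right) \left(-119\right) = 904 \left(-119\right) = -107576$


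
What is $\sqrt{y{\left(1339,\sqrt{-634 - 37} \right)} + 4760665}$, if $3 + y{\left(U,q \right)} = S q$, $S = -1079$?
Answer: $\sqrt{4760662 - 1079 i \sqrt{671}} \approx 2181.9 - 6.405 i$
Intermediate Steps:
$y{\left(U,q \right)} = -3 - 1079 q$
$\sqrt{y{\left(1339,\sqrt{-634 - 37} \right)} + 4760665} = \sqrt{\left(-3 - 1079 \sqrt{-634 - 37}\right) + 4760665} = \sqrt{\left(-3 - 1079 \sqrt{-671}\right) + 4760665} = \sqrt{\left(-3 - 1079 i \sqrt{671}\right) + 4760665} = \sqrt{4760662 - 1079 i \sqrt{671}}$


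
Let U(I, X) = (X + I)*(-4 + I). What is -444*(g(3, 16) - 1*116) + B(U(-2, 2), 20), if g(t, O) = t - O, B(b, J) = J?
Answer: 57296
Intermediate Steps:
U(I, X) = (-4 + I)*(I + X) (U(I, X) = (I + X)*(-4 + I) = (-4 + I)*(I + X))
-444*(g(3, 16) - 1*116) + B(U(-2, 2), 20) = -444*((3 - 1*16) - 1*116) + 20 = -444*((3 - 16) - 116) + 20 = -444*(-13 - 116) + 20 = -444*(-129) + 20 = 57276 + 20 = 57296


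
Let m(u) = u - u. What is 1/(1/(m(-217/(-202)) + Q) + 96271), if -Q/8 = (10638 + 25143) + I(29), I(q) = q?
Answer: 286480/27579716079 ≈ 1.0387e-5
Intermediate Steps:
m(u) = 0
Q = -286480 (Q = -8*((10638 + 25143) + 29) = -8*(35781 + 29) = -8*35810 = -286480)
1/(1/(m(-217/(-202)) + Q) + 96271) = 1/(1/(0 - 286480) + 96271) = 1/(1/(-286480) + 96271) = 1/(-1/286480 + 96271) = 1/(27579716079/286480) = 286480/27579716079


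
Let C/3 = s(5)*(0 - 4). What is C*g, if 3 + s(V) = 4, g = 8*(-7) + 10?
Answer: 552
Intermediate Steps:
g = -46 (g = -56 + 10 = -46)
s(V) = 1 (s(V) = -3 + 4 = 1)
C = -12 (C = 3*(1*(0 - 4)) = 3*(1*(-4)) = 3*(-4) = -12)
C*g = -12*(-46) = 552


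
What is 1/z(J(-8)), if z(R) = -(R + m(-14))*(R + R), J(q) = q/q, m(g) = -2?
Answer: ½ ≈ 0.50000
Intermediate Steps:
J(q) = 1
z(R) = -2*R*(-2 + R) (z(R) = -(R - 2)*(R + R) = -(-2 + R)*2*R = -2*R*(-2 + R))
1/z(J(-8)) = 1/(2*1*(2 - 1*1)) = 1/(2*1*(2 - 1)) = 1/(2*1*1) = 1/2 = ½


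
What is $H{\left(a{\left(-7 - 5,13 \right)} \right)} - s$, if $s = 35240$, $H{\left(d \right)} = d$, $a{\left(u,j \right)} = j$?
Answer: $-35227$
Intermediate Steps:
$H{\left(a{\left(-7 - 5,13 \right)} \right)} - s = 13 - 35240 = -35227$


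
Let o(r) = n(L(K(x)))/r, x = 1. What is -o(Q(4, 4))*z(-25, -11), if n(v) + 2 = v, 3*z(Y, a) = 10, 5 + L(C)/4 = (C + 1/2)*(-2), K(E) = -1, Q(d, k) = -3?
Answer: -20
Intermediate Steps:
L(C) = -24 - 8*C (L(C) = -20 + 4*((C + 1/2)*(-2)) = -20 + 4*((C + ½)*(-2)) = -20 + 4*((½ + C)*(-2)) = -20 + 4*(-1 - 2*C) = -20 + (-4 - 8*C) = -24 - 8*C)
z(Y, a) = 10/3 (z(Y, a) = (⅓)*10 = 10/3)
n(v) = -2 + v
o(r) = -18/r (o(r) = (-2 + (-24 - 8*(-1)))/r = (-2 + (-24 + 8))/r = (-2 - 16)/r = -18/r)
-o(Q(4, 4))*z(-25, -11) = -(-18/(-3))*10/3 = -(-18*(-⅓))*10/3 = -6*10/3 = -1*20 = -20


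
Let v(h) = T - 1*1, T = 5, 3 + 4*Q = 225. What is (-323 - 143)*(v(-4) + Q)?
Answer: -27727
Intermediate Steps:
Q = 111/2 (Q = -3/4 + (1/4)*225 = -3/4 + 225/4 = 111/2 ≈ 55.500)
v(h) = 4 (v(h) = 5 - 1*1 = 5 - 1 = 4)
(-323 - 143)*(v(-4) + Q) = (-323 - 143)*(4 + 111/2) = -466*119/2 = -27727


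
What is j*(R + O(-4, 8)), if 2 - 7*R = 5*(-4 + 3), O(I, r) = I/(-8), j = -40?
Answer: -60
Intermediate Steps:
O(I, r) = -I/8 (O(I, r) = I*(-⅛) = -I/8)
R = 1 (R = 2/7 - 5*(-4 + 3)/7 = 2/7 - 5*(-1)/7 = 2/7 - ⅐*(-5) = 2/7 + 5/7 = 1)
j*(R + O(-4, 8)) = -40*(1 - ⅛*(-4)) = -40*(1 + ½) = -40*3/2 = -60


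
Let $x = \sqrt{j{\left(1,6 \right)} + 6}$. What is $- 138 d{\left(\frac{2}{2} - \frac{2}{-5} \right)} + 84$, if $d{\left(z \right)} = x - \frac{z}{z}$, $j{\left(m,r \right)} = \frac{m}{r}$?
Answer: $222 - 23 \sqrt{222} \approx -120.69$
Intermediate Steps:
$x = \frac{\sqrt{222}}{6}$ ($x = \sqrt{1 \cdot \frac{1}{6} + 6} = \sqrt{\frac{1}{6} + 6} = \sqrt{\frac{37}{6}} = \frac{\sqrt{222}}{6} \approx 2.4833$)
$d{\left(z \right)} = -1 + \frac{\sqrt{222}}{6}$ ($d{\left(z \right)} = \frac{\sqrt{222}}{6} - \frac{z}{z} = \frac{\sqrt{222}}{6} - 1 = -1 + \frac{\sqrt{222}}{6}$)
$- 138 d{\left(\frac{2}{2} - \frac{2}{-5} \right)} + 84 = - 138 \left(-1 + \frac{\sqrt{222}}{6}\right) + 84 = \left(138 - 23 \sqrt{222}\right) + 84 = 222 - 23 \sqrt{222}$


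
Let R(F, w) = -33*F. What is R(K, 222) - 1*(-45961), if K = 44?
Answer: 44509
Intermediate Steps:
R(K, 222) - 1*(-45961) = -33*44 - 1*(-45961) = -1452 + 45961 = 44509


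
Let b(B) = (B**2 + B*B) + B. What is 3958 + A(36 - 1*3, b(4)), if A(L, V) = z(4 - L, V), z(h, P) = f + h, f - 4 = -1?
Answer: 3932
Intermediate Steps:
f = 3 (f = 4 - 1 = 3)
z(h, P) = 3 + h
b(B) = B + 2*B**2 (b(B) = (B**2 + B**2) + B = 2*B**2 + B = B + 2*B**2)
A(L, V) = 7 - L (A(L, V) = 3 + (4 - L) = 7 - L)
3958 + A(36 - 1*3, b(4)) = 3958 + (7 - (36 - 1*3)) = 3958 + (7 - (36 - 3)) = 3958 + (7 - 1*33) = 3958 + (7 - 33) = 3958 - 26 = 3932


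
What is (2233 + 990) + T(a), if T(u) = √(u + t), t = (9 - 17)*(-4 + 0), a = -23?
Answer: 3226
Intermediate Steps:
t = 32 (t = -8*(-4) = 32)
T(u) = √(32 + u) (T(u) = √(u + 32) = √(32 + u))
(2233 + 990) + T(a) = (2233 + 990) + √(32 - 23) = 3223 + √9 = 3223 + 3 = 3226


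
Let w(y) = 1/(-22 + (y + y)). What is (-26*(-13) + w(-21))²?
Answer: 467900161/4096 ≈ 1.1423e+5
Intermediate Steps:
w(y) = 1/(-22 + 2*y)
(-26*(-13) + w(-21))² = (-26*(-13) + 1/(2*(-11 - 21)))² = (338 + (½)/(-32))² = (338 + (½)*(-1/32))² = (338 - 1/64)² = (21631/64)² = 467900161/4096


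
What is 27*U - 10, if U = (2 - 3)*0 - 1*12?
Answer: -334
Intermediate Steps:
U = -12 (U = -1*0 - 12 = 0 - 12 = -12)
27*U - 10 = 27*(-12) - 10 = -324 - 10 = -334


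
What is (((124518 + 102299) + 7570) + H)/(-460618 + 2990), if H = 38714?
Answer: -273101/457628 ≈ -0.59678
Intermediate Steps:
(((124518 + 102299) + 7570) + H)/(-460618 + 2990) = (((124518 + 102299) + 7570) + 38714)/(-460618 + 2990) = ((226817 + 7570) + 38714)/(-457628) = (234387 + 38714)*(-1/457628) = 273101*(-1/457628) = -273101/457628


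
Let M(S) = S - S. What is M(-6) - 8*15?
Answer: -120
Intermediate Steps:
M(S) = 0
M(-6) - 8*15 = 0 - 8*15 = 0 - 120 = -120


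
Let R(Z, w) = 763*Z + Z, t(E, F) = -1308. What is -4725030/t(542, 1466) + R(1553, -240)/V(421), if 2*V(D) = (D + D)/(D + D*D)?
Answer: 109153305537/218 ≈ 5.0070e+8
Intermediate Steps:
R(Z, w) = 764*Z
V(D) = D/(D + D²) (V(D) = ((D + D)/(D + D*D))/2 = ((2*D)/(D + D²))/2 = (2*D/(D + D²))/2 = D/(D + D²))
-4725030/t(542, 1466) + R(1553, -240)/V(421) = -4725030/(-1308) + (764*1553)/(1/(1 + 421)) = -4725030*(-1/1308) + 1186492/(1/422) = 787505/218 + 1186492/(1/422) = 787505/218 + 1186492*422 = 787505/218 + 500699624 = 109153305537/218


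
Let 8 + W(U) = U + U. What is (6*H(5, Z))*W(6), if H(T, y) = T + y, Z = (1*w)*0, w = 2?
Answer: 120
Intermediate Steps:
W(U) = -8 + 2*U (W(U) = -8 + (U + U) = -8 + 2*U)
Z = 0 (Z = (1*2)*0 = 2*0 = 0)
(6*H(5, Z))*W(6) = (6*(5 + 0))*(-8 + 2*6) = (6*5)*(-8 + 12) = 30*4 = 120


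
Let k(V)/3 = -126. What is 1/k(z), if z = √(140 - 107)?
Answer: -1/378 ≈ -0.0026455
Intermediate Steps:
z = √33 ≈ 5.7446
k(V) = -378 (k(V) = 3*(-126) = -378)
1/k(z) = 1/(-378) = -1/378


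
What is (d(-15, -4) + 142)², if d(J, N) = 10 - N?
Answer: 24336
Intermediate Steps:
(d(-15, -4) + 142)² = ((10 - 1*(-4)) + 142)² = ((10 + 4) + 142)² = (14 + 142)² = 156² = 24336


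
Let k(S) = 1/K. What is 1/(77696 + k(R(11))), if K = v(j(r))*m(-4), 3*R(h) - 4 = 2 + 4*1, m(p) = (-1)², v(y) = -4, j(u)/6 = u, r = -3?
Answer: 4/310783 ≈ 1.2871e-5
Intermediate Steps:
j(u) = 6*u
m(p) = 1
R(h) = 10/3 (R(h) = 4/3 + (2 + 4*1)/3 = 4/3 + (2 + 4)/3 = 4/3 + (⅓)*6 = 4/3 + 2 = 10/3)
K = -4 (K = -4*1 = -4)
k(S) = -¼ (k(S) = 1/(-4) = -¼)
1/(77696 + k(R(11))) = 1/(77696 - ¼) = 1/(310783/4) = 4/310783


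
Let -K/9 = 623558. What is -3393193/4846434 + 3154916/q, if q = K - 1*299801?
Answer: -955406718659/774358378086 ≈ -1.2338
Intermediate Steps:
K = -5612022 (K = -9*623558 = -5612022)
q = -5911823 (q = -5612022 - 1*299801 = -5612022 - 299801 = -5911823)
-3393193/4846434 + 3154916/q = -3393193/4846434 + 3154916/(-5911823) = -3393193*1/4846434 + 3154916*(-1/5911823) = -3393193/4846434 - 85268/159779 = -955406718659/774358378086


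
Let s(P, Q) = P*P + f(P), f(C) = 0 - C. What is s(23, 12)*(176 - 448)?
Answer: -137632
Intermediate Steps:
f(C) = -C
s(P, Q) = P² - P (s(P, Q) = P*P - P = P² - P)
s(23, 12)*(176 - 448) = (23*(-1 + 23))*(176 - 448) = (23*22)*(-272) = 506*(-272) = -137632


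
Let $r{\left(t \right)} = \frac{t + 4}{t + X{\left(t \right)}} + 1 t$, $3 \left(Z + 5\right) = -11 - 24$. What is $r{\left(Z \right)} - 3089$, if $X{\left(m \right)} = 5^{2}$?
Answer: $- \frac{233039}{75} \approx -3107.2$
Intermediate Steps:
$Z = - \frac{50}{3}$ ($Z = -5 + \frac{-11 - 24}{3} = -5 + \frac{1}{3} \left(-35\right) = -5 - \frac{35}{3} = - \frac{50}{3} \approx -16.667$)
$X{\left(m \right)} = 25$
$r{\left(t \right)} = t + \frac{4 + t}{25 + t}$ ($r{\left(t \right)} = \frac{t + 4}{t + 25} + 1 t = \frac{4 + t}{25 + t} + t = t + \frac{4 + t}{25 + t}$)
$r{\left(Z \right)} - 3089 = \frac{4 + \left(- \frac{50}{3}\right)^{2} + 26 \left(- \frac{50}{3}\right)}{25 - \frac{50}{3}} - 3089 = \frac{4 + \frac{2500}{9} - \frac{1300}{3}}{\frac{25}{3}} - 3089 = \frac{3}{25} \left(- \frac{1364}{9}\right) - 3089 = - \frac{1364}{75} - 3089 = - \frac{233039}{75}$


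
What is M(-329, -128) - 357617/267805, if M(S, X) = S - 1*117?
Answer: -119798647/267805 ≈ -447.34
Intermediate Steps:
M(S, X) = -117 + S (M(S, X) = S - 117 = -117 + S)
M(-329, -128) - 357617/267805 = (-117 - 329) - 357617/267805 = -446 - 357617*1/267805 = -446 - 357617/267805 = -119798647/267805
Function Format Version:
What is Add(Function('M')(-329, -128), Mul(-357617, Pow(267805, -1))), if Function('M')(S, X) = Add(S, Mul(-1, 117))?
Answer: Rational(-119798647, 267805) ≈ -447.34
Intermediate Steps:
Function('M')(S, X) = Add(-117, S) (Function('M')(S, X) = Add(S, -117) = Add(-117, S))
Add(Function('M')(-329, -128), Mul(-357617, Pow(267805, -1))) = Add(Add(-117, -329), Mul(-357617, Pow(267805, -1))) = Add(-446, Mul(-357617, Rational(1, 267805))) = Add(-446, Rational(-357617, 267805)) = Rational(-119798647, 267805)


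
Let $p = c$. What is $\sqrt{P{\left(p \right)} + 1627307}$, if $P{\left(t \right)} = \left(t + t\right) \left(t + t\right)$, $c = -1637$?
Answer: $7 \sqrt{251967} \approx 3513.7$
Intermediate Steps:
$p = -1637$
$P{\left(t \right)} = 4 t^{2}$ ($P{\left(t \right)} = 2 t 2 t = 4 t^{2}$)
$\sqrt{P{\left(p \right)} + 1627307} = \sqrt{4 \left(-1637\right)^{2} + 1627307} = \sqrt{4 \cdot 2679769 + 1627307} = \sqrt{10719076 + 1627307} = \sqrt{12346383} = 7 \sqrt{251967}$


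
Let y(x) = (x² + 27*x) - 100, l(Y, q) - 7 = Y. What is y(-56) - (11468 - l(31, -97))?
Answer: -9906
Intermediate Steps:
l(Y, q) = 7 + Y
y(x) = -100 + x² + 27*x
y(-56) - (11468 - l(31, -97)) = (-100 + (-56)² + 27*(-56)) - (11468 - (7 + 31)) = (-100 + 3136 - 1512) - (11468 - 1*38) = 1524 - (11468 - 38) = 1524 - 1*11430 = 1524 - 11430 = -9906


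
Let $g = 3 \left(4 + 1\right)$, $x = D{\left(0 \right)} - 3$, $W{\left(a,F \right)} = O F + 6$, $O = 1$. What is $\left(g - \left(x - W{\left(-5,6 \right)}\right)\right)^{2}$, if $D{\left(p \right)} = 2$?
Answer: $784$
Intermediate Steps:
$W{\left(a,F \right)} = 6 + F$ ($W{\left(a,F \right)} = 1 F + 6 = F + 6 = 6 + F$)
$x = -1$ ($x = 2 - 3 = -1$)
$g = 15$ ($g = 3 \cdot 5 = 15$)
$\left(g - \left(x - W{\left(-5,6 \right)}\right)\right)^{2} = \left(15 + \left(\left(6 + 6\right) - -1\right)\right)^{2} = \left(15 + \left(12 + 1\right)\right)^{2} = \left(15 + 13\right)^{2} = 28^{2} = 784$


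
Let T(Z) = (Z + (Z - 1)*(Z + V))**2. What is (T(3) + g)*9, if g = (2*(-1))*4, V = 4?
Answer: 2529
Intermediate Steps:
g = -8 (g = -2*4 = -8)
T(Z) = (Z + (-1 + Z)*(4 + Z))**2 (T(Z) = (Z + (Z - 1)*(Z + 4))**2 = (Z + (-1 + Z)*(4 + Z))**2)
(T(3) + g)*9 = ((-4 + 3**2 + 4*3)**2 - 8)*9 = ((-4 + 9 + 12)**2 - 8)*9 = (17**2 - 8)*9 = (289 - 8)*9 = 281*9 = 2529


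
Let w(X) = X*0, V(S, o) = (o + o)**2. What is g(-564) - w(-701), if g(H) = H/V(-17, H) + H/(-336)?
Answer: 26501/15792 ≈ 1.6781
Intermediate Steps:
V(S, o) = 4*o**2 (V(S, o) = (2*o)**2 = 4*o**2)
w(X) = 0
g(H) = -H/336 + 1/(4*H) (g(H) = H/((4*H**2)) + H/(-336) = H*(1/(4*H**2)) + H*(-1/336) = 1/(4*H) - H/336 = -H/336 + 1/(4*H))
g(-564) - w(-701) = (1/336)*(84 - 1*(-564)**2)/(-564) - 1*0 = (1/336)*(-1/564)*(84 - 1*318096) + 0 = (1/336)*(-1/564)*(84 - 318096) + 0 = (1/336)*(-1/564)*(-318012) + 0 = 26501/15792 + 0 = 26501/15792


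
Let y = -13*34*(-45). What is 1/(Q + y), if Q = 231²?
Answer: 1/73251 ≈ 1.3652e-5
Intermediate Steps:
Q = 53361
y = 19890 (y = -442*(-45) = 19890)
1/(Q + y) = 1/(53361 + 19890) = 1/73251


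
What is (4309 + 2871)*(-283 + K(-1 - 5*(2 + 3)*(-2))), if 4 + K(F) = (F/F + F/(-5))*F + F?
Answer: -4804856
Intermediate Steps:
K(F) = -4 + F + F*(1 - F/5) (K(F) = -4 + ((F/F + F/(-5))*F + F) = -4 + ((1 + F*(-⅕))*F + F) = -4 + ((1 - F/5)*F + F) = -4 + (F*(1 - F/5) + F) = -4 + (F + F*(1 - F/5)) = -4 + F + F*(1 - F/5))
(4309 + 2871)*(-283 + K(-1 - 5*(2 + 3)*(-2))) = (4309 + 2871)*(-283 + (-4 + 2*(-1 - 5*(2 + 3)*(-2)) - (-1 - 5*(2 + 3)*(-2))²/5)) = 7180*(-283 + (-4 + 2*(-1 - 5*5*(-2)) - (-1 - 5*5*(-2))²/5)) = 7180*(-283 + (-4 + 2*(-1 - 25*(-2)) - (-1 - 25*(-2))²/5)) = 7180*(-283 + (-4 + 2*(-1 + 50) - (-1 + 50)²/5)) = 7180*(-283 + (-4 + 2*49 - ⅕*49²)) = 7180*(-283 + (-4 + 98 - ⅕*2401)) = 7180*(-283 + (-4 + 98 - 2401/5)) = 7180*(-283 - 1931/5) = 7180*(-3346/5) = -4804856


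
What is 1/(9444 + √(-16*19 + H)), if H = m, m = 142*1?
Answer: 1574/14864883 - I*√2/9909922 ≈ 0.00010589 - 1.4271e-7*I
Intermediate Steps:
m = 142
H = 142
1/(9444 + √(-16*19 + H)) = 1/(9444 + √(-16*19 + 142)) = 1/(9444 + √(-304 + 142)) = 1/(9444 + √(-162)) = 1/(9444 + 9*I*√2)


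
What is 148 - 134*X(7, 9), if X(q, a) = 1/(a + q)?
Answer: 1117/8 ≈ 139.63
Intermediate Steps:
148 - 134*X(7, 9) = 148 - 134/(9 + 7) = 148 - 134/16 = 148 - 134*1/16 = 148 - 67/8 = 1117/8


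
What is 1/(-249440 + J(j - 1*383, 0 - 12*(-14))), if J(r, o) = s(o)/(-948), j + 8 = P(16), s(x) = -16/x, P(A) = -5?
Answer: -9954/2482925759 ≈ -4.0090e-6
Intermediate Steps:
j = -13 (j = -8 - 5 = -13)
J(r, o) = 4/(237*o) (J(r, o) = -16/o/(-948) = -16/o*(-1/948) = 4/(237*o))
1/(-249440 + J(j - 1*383, 0 - 12*(-14))) = 1/(-249440 + 4/(237*(0 - 12*(-14)))) = 1/(-249440 + 4/(237*(0 + 168))) = 1/(-249440 + (4/237)/168) = 1/(-249440 + (4/237)*(1/168)) = 1/(-249440 + 1/9954) = 1/(-2482925759/9954) = -9954/2482925759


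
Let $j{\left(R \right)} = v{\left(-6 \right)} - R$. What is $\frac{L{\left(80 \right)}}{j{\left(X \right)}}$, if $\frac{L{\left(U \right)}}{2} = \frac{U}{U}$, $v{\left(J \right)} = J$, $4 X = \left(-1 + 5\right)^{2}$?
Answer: $- \frac{1}{5} \approx -0.2$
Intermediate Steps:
$X = 4$ ($X = \frac{\left(-1 + 5\right)^{2}}{4} = \frac{4^{2}}{4} = \frac{1}{4} \cdot 16 = 4$)
$L{\left(U \right)} = 2$ ($L{\left(U \right)} = 2 \frac{U}{U} = 2 \cdot 1 = 2$)
$j{\left(R \right)} = -6 - R$
$\frac{L{\left(80 \right)}}{j{\left(X \right)}} = \frac{2}{-6 - 4} = \frac{2}{-10} = 2 \left(- \frac{1}{10}\right) = - \frac{1}{5}$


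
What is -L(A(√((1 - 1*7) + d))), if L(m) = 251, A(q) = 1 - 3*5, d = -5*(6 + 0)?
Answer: -251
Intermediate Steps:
d = -30 (d = -5*6 = -30)
A(q) = -14 (A(q) = 1 - 15 = -14)
-L(A(√((1 - 1*7) + d))) = -1*251 = -251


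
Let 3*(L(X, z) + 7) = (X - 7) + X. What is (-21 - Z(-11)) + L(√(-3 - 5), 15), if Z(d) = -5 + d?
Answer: -43/3 + 4*I*√2/3 ≈ -14.333 + 1.8856*I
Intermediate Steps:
L(X, z) = -28/3 + 2*X/3 (L(X, z) = -7 + ((X - 7) + X)/3 = -7 + ((-7 + X) + X)/3 = -7 + (-7 + 2*X)/3 = -7 + (-7/3 + 2*X/3) = -28/3 + 2*X/3)
(-21 - Z(-11)) + L(√(-3 - 5), 15) = (-21 - (-5 - 11)) + (-28/3 + 2*√(-3 - 5)/3) = (-21 - 1*(-16)) + (-28/3 + 2*√(-8)/3) = (-21 + 16) + (-28/3 + 2*(2*I*√2)/3) = -5 + (-28/3 + 4*I*√2/3) = -43/3 + 4*I*√2/3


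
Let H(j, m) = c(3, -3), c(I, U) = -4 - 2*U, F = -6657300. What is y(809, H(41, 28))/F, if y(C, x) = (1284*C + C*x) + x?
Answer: -86698/554775 ≈ -0.15628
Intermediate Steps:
H(j, m) = 2 (H(j, m) = -4 - 2*(-3) = -4 + 6 = 2)
y(C, x) = x + 1284*C + C*x
y(809, H(41, 28))/F = (2 + 1284*809 + 809*2)/(-6657300) = (2 + 1038756 + 1618)*(-1/6657300) = 1040376*(-1/6657300) = -86698/554775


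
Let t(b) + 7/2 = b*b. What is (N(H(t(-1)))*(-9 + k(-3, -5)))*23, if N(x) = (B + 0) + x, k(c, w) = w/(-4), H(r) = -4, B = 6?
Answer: -713/2 ≈ -356.50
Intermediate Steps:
t(b) = -7/2 + b² (t(b) = -7/2 + b*b = -7/2 + b²)
k(c, w) = -w/4 (k(c, w) = w*(-¼) = -w/4)
N(x) = 6 + x (N(x) = (6 + 0) + x = 6 + x)
(N(H(t(-1)))*(-9 + k(-3, -5)))*23 = ((6 - 4)*(-9 - ¼*(-5)))*23 = (2*(-9 + 5/4))*23 = (2*(-31/4))*23 = -31/2*23 = -713/2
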